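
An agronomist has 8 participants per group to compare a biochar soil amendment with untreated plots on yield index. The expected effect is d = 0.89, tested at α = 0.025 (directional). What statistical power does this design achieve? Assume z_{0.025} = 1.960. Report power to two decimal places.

power ≈ 0.43

For two equal groups, power = Φ(d·√(n/2) − z_{α}).
d·√(n/2) = 0.89 × √(8/2) = 0.89 × 2.000 = 1.780.
z_β = 1.780 − 1.960 = -0.180.
Power = Φ(-0.180) = 0.429.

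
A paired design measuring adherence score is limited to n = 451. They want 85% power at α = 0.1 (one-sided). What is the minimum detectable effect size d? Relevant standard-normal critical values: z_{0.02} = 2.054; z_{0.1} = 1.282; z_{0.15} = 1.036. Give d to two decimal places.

d_min ≈ 0.11

For a single sample (or paired design) of n = 451: d_min = (z_{α} + z_β)/√n.
z-sum = 1.282 + 1.036 = 2.318.
d_min = 2.318 / √451 = 2.318 / 21.237 = 0.109.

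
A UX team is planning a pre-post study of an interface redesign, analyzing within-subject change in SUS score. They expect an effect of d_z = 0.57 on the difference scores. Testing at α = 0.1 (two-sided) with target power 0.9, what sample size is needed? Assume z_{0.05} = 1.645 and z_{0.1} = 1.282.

n = 27 pairs

For a paired (one-sample on differences) test: n = ((z_{α/2} + z_β) / d)².
z_{α/2} + z_β = 1.645 + 1.282 = 2.927.
n = (2.927 / 0.57)² = 5.135² = 26.37.
Round up.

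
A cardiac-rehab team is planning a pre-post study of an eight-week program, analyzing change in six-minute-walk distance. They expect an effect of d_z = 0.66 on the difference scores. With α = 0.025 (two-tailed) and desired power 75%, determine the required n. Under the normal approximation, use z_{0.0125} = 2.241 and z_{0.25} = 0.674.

n = 20 pairs

For a paired (one-sample on differences) test: n = ((z_{α/2} + z_β) / d)².
z_{α/2} + z_β = 2.241 + 0.674 = 2.915.
n = (2.915 / 0.66)² = 4.417² = 19.51.
Round up.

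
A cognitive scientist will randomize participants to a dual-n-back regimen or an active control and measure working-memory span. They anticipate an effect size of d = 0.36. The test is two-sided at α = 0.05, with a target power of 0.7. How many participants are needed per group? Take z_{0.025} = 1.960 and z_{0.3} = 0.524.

For two independent groups with equal n: n = 2·((z_{α/2} + z_β) / d)².
z_{α/2} + z_β = 1.960 + 0.524 = 2.484.
n = 2 × (2.484 / 0.36)² = 2 × 6.900² = 2 × 47.61 = 95.2.
Round up to the next whole participant.

n = 96 per group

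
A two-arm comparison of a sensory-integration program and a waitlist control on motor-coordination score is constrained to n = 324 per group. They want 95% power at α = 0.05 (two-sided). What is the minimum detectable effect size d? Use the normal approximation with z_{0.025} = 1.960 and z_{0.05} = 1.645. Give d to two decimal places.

For two independent groups of n = 324 each: d_min = (z_{α/2} + z_β)·√(2/n).
z-sum = 1.960 + 1.645 = 3.605.
d_min = 3.605 × √(2/324) = 3.605 × 0.0786 = 0.283.

d_min ≈ 0.28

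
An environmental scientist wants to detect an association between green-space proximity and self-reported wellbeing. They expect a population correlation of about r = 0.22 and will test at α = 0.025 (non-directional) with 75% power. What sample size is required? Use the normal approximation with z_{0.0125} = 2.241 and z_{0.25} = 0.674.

n = 173

Fisher's z: C = ½·ln((1+r)/(1−r)) = ½·ln(1.5641) = 0.2237.
n = ((z_{α/2} + z_β)/C)² + 3.
(2.241 + 0.674) / 0.2237 = 2.915 / 0.2237 = 13.031.
n = 13.031² + 3 = 169.80 + 3 = 172.8.
Round up.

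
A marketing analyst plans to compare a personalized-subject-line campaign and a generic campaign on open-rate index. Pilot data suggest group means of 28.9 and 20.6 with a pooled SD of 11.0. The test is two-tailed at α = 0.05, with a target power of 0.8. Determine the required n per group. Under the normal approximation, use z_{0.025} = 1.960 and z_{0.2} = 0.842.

Cohen's d = |M₁ − M₂| / SD_pooled = |28.9 − 20.6| / 11.0 = 8.3 / 11.0 = 0.755.
For two independent groups with equal n: n = 2·((z_{α/2} + z_β) / d)².
z_{α/2} + z_β = 1.960 + 0.842 = 2.802.
n = 2 × (2.802 / 0.755)² = 2 × 3.711² = 2 × 13.77 = 27.5.
Round up to the next whole participant.

n = 28 per group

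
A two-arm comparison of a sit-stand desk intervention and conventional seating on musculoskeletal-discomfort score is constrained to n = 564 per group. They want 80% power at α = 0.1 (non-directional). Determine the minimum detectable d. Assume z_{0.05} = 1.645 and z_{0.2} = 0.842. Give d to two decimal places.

For two independent groups of n = 564 each: d_min = (z_{α/2} + z_β)·√(2/n).
z-sum = 1.645 + 0.842 = 2.487.
d_min = 2.487 × √(2/564) = 2.487 × 0.0595 = 0.148.

d_min ≈ 0.15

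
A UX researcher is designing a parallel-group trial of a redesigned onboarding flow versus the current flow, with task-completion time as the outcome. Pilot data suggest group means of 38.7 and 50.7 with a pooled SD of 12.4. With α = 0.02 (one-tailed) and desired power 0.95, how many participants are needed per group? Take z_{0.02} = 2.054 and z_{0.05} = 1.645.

Cohen's d = |M₁ − M₂| / SD_pooled = |38.7 − 50.7| / 12.4 = 12.0 / 12.4 = 0.968.
For two independent groups with equal n: n = 2·((z_{α} + z_β) / d)².
z_{α} + z_β = 2.054 + 1.645 = 3.699.
n = 2 × (3.699 / 0.968)² = 2 × 3.821² = 2 × 14.60 = 29.2.
Round up to the next whole participant.

n = 30 per group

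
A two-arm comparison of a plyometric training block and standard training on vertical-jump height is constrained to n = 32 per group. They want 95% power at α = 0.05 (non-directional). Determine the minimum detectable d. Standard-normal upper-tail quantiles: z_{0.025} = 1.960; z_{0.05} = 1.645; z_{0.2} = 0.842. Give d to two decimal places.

For two independent groups of n = 32 each: d_min = (z_{α/2} + z_β)·√(2/n).
z-sum = 1.960 + 1.645 = 3.605.
d_min = 3.605 × √(2/32) = 3.605 × 0.2500 = 0.901.

d_min ≈ 0.90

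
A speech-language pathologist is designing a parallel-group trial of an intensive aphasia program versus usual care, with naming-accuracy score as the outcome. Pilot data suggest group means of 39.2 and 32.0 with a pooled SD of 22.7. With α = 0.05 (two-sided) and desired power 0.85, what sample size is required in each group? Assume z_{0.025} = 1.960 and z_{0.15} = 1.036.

n = 179 per group

Cohen's d = |M₁ − M₂| / SD_pooled = |39.2 − 32.0| / 22.7 = 7.2 / 22.7 = 0.317.
For two independent groups with equal n: n = 2·((z_{α/2} + z_β) / d)².
z_{α/2} + z_β = 1.960 + 1.036 = 2.996.
n = 2 × (2.996 / 0.317)² = 2 × 9.451² = 2 × 89.32 = 178.6.
Round up to the next whole participant.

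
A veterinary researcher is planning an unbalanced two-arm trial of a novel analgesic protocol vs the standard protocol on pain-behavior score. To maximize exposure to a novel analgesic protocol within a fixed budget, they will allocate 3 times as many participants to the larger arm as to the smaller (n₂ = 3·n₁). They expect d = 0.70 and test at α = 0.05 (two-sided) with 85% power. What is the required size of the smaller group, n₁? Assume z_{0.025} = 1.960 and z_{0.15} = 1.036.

n₁ = 25

With allocation ratio k = n₂/n₁ = 3, Var(x̄₁−x̄₂) = σ²(1/n₁ + 1/(k·n₁)) = σ²·(k+1)/(k·n₁).
So n₁ = (1 + 1/k)·((z_{α/2} + z_β)/d)² = 1.333 × (2.996/0.70)².
n₁ = 1.333 × 18.32 = 24.4.
Round up: n₁ = 25, giving n₂ = 3 × 25 = 75.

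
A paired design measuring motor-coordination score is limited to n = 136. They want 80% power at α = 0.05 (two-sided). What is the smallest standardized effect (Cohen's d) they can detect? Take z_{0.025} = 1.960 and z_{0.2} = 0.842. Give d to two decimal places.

d_min ≈ 0.24

For a single sample (or paired design) of n = 136: d_min = (z_{α/2} + z_β)/√n.
z-sum = 1.960 + 0.842 = 2.802.
d_min = 2.802 / √136 = 2.802 / 11.662 = 0.240.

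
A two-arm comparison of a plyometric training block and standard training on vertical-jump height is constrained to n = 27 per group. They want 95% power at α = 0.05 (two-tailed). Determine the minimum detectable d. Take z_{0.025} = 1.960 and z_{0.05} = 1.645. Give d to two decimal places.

For two independent groups of n = 27 each: d_min = (z_{α/2} + z_β)·√(2/n).
z-sum = 1.960 + 1.645 = 3.605.
d_min = 3.605 × √(2/27) = 3.605 × 0.2722 = 0.981.

d_min ≈ 0.98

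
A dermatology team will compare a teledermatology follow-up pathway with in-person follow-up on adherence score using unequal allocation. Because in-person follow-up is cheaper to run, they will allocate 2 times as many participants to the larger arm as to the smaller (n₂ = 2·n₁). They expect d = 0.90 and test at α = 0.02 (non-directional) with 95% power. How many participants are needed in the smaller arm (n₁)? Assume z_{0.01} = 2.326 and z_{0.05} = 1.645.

n₁ = 30

With allocation ratio k = n₂/n₁ = 2, Var(x̄₁−x̄₂) = σ²(1/n₁ + 1/(k·n₁)) = σ²·(k+1)/(k·n₁).
So n₁ = (1 + 1/k)·((z_{α/2} + z_β)/d)² = 1.500 × (3.971/0.90)².
n₁ = 1.500 × 19.47 = 29.2.
Round up: n₁ = 30, giving n₂ = 2 × 30 = 60.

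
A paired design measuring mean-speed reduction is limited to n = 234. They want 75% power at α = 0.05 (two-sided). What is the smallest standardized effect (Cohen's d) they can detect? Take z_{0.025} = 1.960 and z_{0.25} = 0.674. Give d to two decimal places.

d_min ≈ 0.17

For a single sample (or paired design) of n = 234: d_min = (z_{α/2} + z_β)/√n.
z-sum = 1.960 + 0.674 = 2.634.
d_min = 2.634 / √234 = 2.634 / 15.297 = 0.172.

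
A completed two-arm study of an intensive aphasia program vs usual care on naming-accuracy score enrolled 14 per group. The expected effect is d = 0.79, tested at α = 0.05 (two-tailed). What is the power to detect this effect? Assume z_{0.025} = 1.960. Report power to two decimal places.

For two equal groups, power = Φ(d·√(n/2) − z_{α/2}).
d·√(n/2) = 0.79 × √(14/2) = 0.79 × 2.646 = 2.090.
z_β = 2.090 − 1.960 = 0.130.
Power = Φ(0.130) = 0.552.

power ≈ 0.55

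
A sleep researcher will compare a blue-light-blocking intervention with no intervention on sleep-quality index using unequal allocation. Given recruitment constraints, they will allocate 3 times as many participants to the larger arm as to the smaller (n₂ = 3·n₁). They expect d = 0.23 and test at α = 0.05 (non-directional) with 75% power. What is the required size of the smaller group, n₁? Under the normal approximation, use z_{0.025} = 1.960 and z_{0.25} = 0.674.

n₁ = 175

With allocation ratio k = n₂/n₁ = 3, Var(x̄₁−x̄₂) = σ²(1/n₁ + 1/(k·n₁)) = σ²·(k+1)/(k·n₁).
So n₁ = (1 + 1/k)·((z_{α/2} + z_β)/d)² = 1.333 × (2.634/0.23)².
n₁ = 1.333 × 131.15 = 174.9.
Round up: n₁ = 175, giving n₂ = 3 × 175 = 525.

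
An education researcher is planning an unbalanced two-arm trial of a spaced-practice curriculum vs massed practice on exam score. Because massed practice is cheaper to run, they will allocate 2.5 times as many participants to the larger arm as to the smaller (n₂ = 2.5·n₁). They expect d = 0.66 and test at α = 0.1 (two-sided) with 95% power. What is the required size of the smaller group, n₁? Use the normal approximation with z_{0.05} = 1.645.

n₁ = 35

With allocation ratio k = n₂/n₁ = 2.5, Var(x̄₁−x̄₂) = σ²(1/n₁ + 1/(k·n₁)) = σ²·(k+1)/(k·n₁).
So n₁ = (1 + 1/k)·((z_{α/2} + z_β)/d)² = 1.400 × (3.290/0.66)².
n₁ = 1.400 × 24.85 = 34.8.
Round up: n₁ = 35, giving n₂ = ⌈2.5 × 35⌉ = ⌈87.5⌉ = 88.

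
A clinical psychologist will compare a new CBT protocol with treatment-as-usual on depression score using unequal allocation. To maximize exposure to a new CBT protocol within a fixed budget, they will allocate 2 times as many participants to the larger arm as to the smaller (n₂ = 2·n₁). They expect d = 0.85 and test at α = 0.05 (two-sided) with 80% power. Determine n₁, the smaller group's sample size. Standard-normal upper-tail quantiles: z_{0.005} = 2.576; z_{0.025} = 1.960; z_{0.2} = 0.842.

With allocation ratio k = n₂/n₁ = 2, Var(x̄₁−x̄₂) = σ²(1/n₁ + 1/(k·n₁)) = σ²·(k+1)/(k·n₁).
So n₁ = (1 + 1/k)·((z_{α/2} + z_β)/d)² = 1.500 × (2.802/0.85)².
n₁ = 1.500 × 10.87 = 16.3.
Round up: n₁ = 17, giving n₂ = 2 × 17 = 34.

n₁ = 17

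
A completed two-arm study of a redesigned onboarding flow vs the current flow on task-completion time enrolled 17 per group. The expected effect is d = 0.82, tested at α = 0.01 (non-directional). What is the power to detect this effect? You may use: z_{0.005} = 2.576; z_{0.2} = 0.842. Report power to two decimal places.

For two equal groups, power = Φ(d·√(n/2) − z_{α/2}).
d·√(n/2) = 0.82 × √(17/2) = 0.82 × 2.915 = 2.391.
z_β = 2.391 − 2.576 = -0.185.
Power = Φ(-0.185) = 0.426.

power ≈ 0.43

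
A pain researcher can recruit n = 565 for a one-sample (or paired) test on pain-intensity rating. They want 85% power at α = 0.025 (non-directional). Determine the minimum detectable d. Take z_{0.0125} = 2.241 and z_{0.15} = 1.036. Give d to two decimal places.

For a single sample (or paired design) of n = 565: d_min = (z_{α/2} + z_β)/√n.
z-sum = 2.241 + 1.036 = 3.277.
d_min = 3.277 / √565 = 3.277 / 23.770 = 0.138.

d_min ≈ 0.14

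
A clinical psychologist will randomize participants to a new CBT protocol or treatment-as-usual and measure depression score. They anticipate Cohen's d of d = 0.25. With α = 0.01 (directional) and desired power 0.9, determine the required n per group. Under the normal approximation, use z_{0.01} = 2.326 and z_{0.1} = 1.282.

For two independent groups with equal n: n = 2·((z_{α} + z_β) / d)².
z_{α} + z_β = 2.326 + 1.282 = 3.608.
n = 2 × (3.608 / 0.25)² = 2 × 14.432² = 2 × 208.28 = 416.6.
Round up to the next whole participant.

n = 417 per group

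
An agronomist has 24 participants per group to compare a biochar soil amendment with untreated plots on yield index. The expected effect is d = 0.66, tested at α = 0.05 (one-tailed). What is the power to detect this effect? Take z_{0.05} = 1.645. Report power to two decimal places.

power ≈ 0.74

For two equal groups, power = Φ(d·√(n/2) − z_{α}).
d·√(n/2) = 0.66 × √(24/2) = 0.66 × 3.464 = 2.286.
z_β = 2.286 − 1.645 = 0.641.
Power = Φ(0.641) = 0.739.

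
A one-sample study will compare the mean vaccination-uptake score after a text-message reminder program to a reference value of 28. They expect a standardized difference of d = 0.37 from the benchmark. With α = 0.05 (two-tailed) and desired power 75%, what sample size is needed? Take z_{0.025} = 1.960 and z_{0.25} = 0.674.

For a one-sample test: n = ((z_{α/2} + z_β) / d)².
z_{α/2} + z_β = 1.960 + 0.674 = 2.634.
n = (2.634 / 0.37)² = 7.119² = 50.68.
Round up.

n = 51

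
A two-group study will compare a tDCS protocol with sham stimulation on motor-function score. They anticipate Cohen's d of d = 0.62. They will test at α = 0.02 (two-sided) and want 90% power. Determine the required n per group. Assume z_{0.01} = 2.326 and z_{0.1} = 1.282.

n = 68 per group

For two independent groups with equal n: n = 2·((z_{α/2} + z_β) / d)².
z_{α/2} + z_β = 2.326 + 1.282 = 3.608.
n = 2 × (3.608 / 0.62)² = 2 × 5.819² = 2 × 33.86 = 67.7.
Round up to the next whole participant.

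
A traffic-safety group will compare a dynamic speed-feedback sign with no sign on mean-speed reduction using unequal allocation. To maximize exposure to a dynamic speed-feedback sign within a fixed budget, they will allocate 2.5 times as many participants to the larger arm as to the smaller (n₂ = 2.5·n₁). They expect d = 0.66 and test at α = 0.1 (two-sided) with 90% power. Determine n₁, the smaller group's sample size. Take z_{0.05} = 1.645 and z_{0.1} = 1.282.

With allocation ratio k = n₂/n₁ = 2.5, Var(x̄₁−x̄₂) = σ²(1/n₁ + 1/(k·n₁)) = σ²·(k+1)/(k·n₁).
So n₁ = (1 + 1/k)·((z_{α/2} + z_β)/d)² = 1.400 × (2.927/0.66)².
n₁ = 1.400 × 19.67 = 27.5.
Round up: n₁ = 28, giving n₂ = 2.5 × 28 = 70.

n₁ = 28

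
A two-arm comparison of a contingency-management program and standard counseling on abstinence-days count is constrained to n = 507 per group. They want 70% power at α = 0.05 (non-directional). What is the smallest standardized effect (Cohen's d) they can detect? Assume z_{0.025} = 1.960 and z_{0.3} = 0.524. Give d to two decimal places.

d_min ≈ 0.16

For two independent groups of n = 507 each: d_min = (z_{α/2} + z_β)·√(2/n).
z-sum = 1.960 + 0.524 = 2.484.
d_min = 2.484 × √(2/507) = 2.484 × 0.0628 = 0.156.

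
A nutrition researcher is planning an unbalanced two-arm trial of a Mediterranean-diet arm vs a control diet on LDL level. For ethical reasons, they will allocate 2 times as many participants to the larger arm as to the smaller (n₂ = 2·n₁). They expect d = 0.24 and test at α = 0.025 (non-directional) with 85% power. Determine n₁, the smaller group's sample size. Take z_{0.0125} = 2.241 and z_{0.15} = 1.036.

n₁ = 280

With allocation ratio k = n₂/n₁ = 2, Var(x̄₁−x̄₂) = σ²(1/n₁ + 1/(k·n₁)) = σ²·(k+1)/(k·n₁).
So n₁ = (1 + 1/k)·((z_{α/2} + z_β)/d)² = 1.500 × (3.277/0.24)².
n₁ = 1.500 × 186.44 = 279.7.
Round up: n₁ = 280, giving n₂ = 2 × 280 = 560.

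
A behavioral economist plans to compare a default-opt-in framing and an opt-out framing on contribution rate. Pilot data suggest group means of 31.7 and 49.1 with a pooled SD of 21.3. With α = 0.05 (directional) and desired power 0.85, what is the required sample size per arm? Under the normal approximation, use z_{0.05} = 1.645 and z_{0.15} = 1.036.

n = 22 per group

Cohen's d = |M₁ − M₂| / SD_pooled = |31.7 − 49.1| / 21.3 = 17.4 / 21.3 = 0.817.
For two independent groups with equal n: n = 2·((z_{α} + z_β) / d)².
z_{α} + z_β = 1.645 + 1.036 = 2.681.
n = 2 × (2.681 / 0.817)² = 2 × 3.282² = 2 × 10.77 = 21.5.
Round up to the next whole participant.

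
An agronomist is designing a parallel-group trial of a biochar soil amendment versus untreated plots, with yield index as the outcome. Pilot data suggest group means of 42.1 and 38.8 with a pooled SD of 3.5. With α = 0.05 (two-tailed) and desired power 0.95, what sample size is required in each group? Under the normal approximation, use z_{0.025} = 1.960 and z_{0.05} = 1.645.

n = 30 per group

Cohen's d = |M₁ − M₂| / SD_pooled = |42.1 − 38.8| / 3.5 = 3.3 / 3.5 = 0.943.
For two independent groups with equal n: n = 2·((z_{α/2} + z_β) / d)².
z_{α/2} + z_β = 1.960 + 1.645 = 3.605.
n = 2 × (3.605 / 0.943)² = 2 × 3.823² = 2 × 14.61 = 29.2.
Round up to the next whole participant.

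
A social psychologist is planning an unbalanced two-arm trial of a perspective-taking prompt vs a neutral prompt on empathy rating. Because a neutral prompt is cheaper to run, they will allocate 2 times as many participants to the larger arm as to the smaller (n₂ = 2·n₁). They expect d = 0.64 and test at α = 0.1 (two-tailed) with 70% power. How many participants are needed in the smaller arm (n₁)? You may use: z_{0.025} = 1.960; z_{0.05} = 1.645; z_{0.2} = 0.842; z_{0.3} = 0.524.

n₁ = 18

With allocation ratio k = n₂/n₁ = 2, Var(x̄₁−x̄₂) = σ²(1/n₁ + 1/(k·n₁)) = σ²·(k+1)/(k·n₁).
So n₁ = (1 + 1/k)·((z_{α/2} + z_β)/d)² = 1.500 × (2.169/0.64)².
n₁ = 1.500 × 11.49 = 17.2.
Round up: n₁ = 18, giving n₂ = 2 × 18 = 36.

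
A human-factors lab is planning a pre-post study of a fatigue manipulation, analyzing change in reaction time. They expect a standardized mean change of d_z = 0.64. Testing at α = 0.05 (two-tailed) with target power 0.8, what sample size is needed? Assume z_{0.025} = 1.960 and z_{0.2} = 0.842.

n = 20 pairs

For a paired (one-sample on differences) test: n = ((z_{α/2} + z_β) / d)².
z_{α/2} + z_β = 1.960 + 0.842 = 2.802.
n = (2.802 / 0.64)² = 4.378² = 19.17.
Round up.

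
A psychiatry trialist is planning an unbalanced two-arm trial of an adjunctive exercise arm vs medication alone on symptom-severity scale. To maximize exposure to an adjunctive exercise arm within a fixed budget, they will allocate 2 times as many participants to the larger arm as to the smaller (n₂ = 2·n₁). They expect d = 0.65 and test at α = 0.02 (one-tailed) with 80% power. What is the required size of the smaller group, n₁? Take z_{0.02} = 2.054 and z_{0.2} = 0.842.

With allocation ratio k = n₂/n₁ = 2, Var(x̄₁−x̄₂) = σ²(1/n₁ + 1/(k·n₁)) = σ²·(k+1)/(k·n₁).
So n₁ = (1 + 1/k)·((z_{α} + z_β)/d)² = 1.500 × (2.896/0.65)².
n₁ = 1.500 × 19.85 = 29.8.
Round up: n₁ = 30, giving n₂ = 2 × 30 = 60.

n₁ = 30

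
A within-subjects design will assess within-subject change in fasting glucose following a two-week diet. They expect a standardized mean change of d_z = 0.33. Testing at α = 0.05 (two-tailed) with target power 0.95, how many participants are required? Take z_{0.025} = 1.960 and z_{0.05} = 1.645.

n = 120 pairs

For a paired (one-sample on differences) test: n = ((z_{α/2} + z_β) / d)².
z_{α/2} + z_β = 1.960 + 1.645 = 3.605.
n = (3.605 / 0.33)² = 10.924² = 119.34.
Round up.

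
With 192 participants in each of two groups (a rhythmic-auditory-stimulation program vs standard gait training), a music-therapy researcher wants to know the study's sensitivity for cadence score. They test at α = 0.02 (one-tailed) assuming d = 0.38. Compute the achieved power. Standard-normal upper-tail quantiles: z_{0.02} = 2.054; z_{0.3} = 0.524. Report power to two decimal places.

For two equal groups, power = Φ(d·√(n/2) − z_{α}).
d·√(n/2) = 0.38 × √(192/2) = 0.38 × 9.798 = 3.723.
z_β = 3.723 − 2.054 = 1.669.
Power = Φ(1.669) = 0.952.

power ≈ 0.95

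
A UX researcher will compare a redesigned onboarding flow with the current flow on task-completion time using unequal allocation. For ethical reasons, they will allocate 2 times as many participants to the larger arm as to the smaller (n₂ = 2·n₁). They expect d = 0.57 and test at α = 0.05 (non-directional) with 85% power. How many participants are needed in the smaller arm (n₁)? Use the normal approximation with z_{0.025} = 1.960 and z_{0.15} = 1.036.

n₁ = 42

With allocation ratio k = n₂/n₁ = 2, Var(x̄₁−x̄₂) = σ²(1/n₁ + 1/(k·n₁)) = σ²·(k+1)/(k·n₁).
So n₁ = (1 + 1/k)·((z_{α/2} + z_β)/d)² = 1.500 × (2.996/0.57)².
n₁ = 1.500 × 27.63 = 41.4.
Round up: n₁ = 42, giving n₂ = 2 × 42 = 84.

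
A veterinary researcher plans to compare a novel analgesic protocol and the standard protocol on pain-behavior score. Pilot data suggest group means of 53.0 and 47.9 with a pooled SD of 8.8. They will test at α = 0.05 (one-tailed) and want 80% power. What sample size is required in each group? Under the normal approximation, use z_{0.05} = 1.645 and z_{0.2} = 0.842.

n = 37 per group

Cohen's d = |M₁ − M₂| / SD_pooled = |53.0 − 47.9| / 8.8 = 5.1 / 8.8 = 0.580.
For two independent groups with equal n: n = 2·((z_{α} + z_β) / d)².
z_{α} + z_β = 1.645 + 0.842 = 2.487.
n = 2 × (2.487 / 0.580)² = 2 × 4.288² = 2 × 18.39 = 36.8.
Round up to the next whole participant.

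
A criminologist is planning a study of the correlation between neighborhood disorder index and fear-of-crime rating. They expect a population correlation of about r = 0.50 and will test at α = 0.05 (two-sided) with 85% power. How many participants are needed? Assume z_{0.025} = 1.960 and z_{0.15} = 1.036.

n = 33

Fisher's z: C = ½·ln((1+r)/(1−r)) = ½·ln(3.0000) = 0.5493.
n = ((z_{α/2} + z_β)/C)² + 3.
(1.960 + 1.036) / 0.5493 = 2.996 / 0.5493 = 5.454.
n = 5.454² + 3 = 29.75 + 3 = 32.7.
Round up.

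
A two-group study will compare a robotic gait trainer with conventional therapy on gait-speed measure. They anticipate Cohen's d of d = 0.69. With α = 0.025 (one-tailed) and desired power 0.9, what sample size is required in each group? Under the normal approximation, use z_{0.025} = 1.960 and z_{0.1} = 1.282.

For two independent groups with equal n: n = 2·((z_{α} + z_β) / d)².
z_{α} + z_β = 1.960 + 1.282 = 3.242.
n = 2 × (3.242 / 0.69)² = 2 × 4.699² = 2 × 22.08 = 44.2.
Round up to the next whole participant.

n = 45 per group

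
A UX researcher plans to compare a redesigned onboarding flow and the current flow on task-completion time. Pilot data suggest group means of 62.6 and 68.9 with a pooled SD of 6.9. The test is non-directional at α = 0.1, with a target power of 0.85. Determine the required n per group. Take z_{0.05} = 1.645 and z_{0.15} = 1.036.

n = 18 per group

Cohen's d = |M₁ − M₂| / SD_pooled = |62.6 − 68.9| / 6.9 = 6.3 / 6.9 = 0.913.
For two independent groups with equal n: n = 2·((z_{α/2} + z_β) / d)².
z_{α/2} + z_β = 1.645 + 1.036 = 2.681.
n = 2 × (2.681 / 0.913)² = 2 × 2.936² = 2 × 8.62 = 17.2.
Round up to the next whole participant.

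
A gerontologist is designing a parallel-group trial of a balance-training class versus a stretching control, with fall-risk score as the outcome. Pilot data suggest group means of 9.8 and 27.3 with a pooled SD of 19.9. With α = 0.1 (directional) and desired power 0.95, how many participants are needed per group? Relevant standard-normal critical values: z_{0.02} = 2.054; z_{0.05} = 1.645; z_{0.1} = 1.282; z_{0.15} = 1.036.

Cohen's d = |M₁ − M₂| / SD_pooled = |9.8 − 27.3| / 19.9 = 17.5 / 19.9 = 0.879.
For two independent groups with equal n: n = 2·((z_{α} + z_β) / d)².
z_{α} + z_β = 1.282 + 1.645 = 2.927.
n = 2 × (2.927 / 0.879)² = 2 × 3.330² = 2 × 11.09 = 22.2.
Round up to the next whole participant.

n = 23 per group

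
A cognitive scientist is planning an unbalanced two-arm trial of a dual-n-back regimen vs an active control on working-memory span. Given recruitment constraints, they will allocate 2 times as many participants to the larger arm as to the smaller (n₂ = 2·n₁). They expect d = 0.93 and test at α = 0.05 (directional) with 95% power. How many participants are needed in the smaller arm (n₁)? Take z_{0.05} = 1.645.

With allocation ratio k = n₂/n₁ = 2, Var(x̄₁−x̄₂) = σ²(1/n₁ + 1/(k·n₁)) = σ²·(k+1)/(k·n₁).
So n₁ = (1 + 1/k)·((z_{α} + z_β)/d)² = 1.500 × (3.290/0.93)².
n₁ = 1.500 × 12.51 = 18.8.
Round up: n₁ = 19, giving n₂ = 2 × 19 = 38.

n₁ = 19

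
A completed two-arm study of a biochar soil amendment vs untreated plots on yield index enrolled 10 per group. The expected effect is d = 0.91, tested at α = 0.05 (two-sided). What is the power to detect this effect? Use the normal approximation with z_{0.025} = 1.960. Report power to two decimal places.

power ≈ 0.53

For two equal groups, power = Φ(d·√(n/2) − z_{α/2}).
d·√(n/2) = 0.91 × √(10/2) = 0.91 × 2.236 = 2.035.
z_β = 2.035 − 1.960 = 0.075.
Power = Φ(0.075) = 0.530.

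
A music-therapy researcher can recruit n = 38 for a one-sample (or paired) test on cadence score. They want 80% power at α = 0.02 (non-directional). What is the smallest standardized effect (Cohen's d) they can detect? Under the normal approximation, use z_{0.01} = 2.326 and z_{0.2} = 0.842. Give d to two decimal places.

d_min ≈ 0.51

For a single sample (or paired design) of n = 38: d_min = (z_{α/2} + z_β)/√n.
z-sum = 2.326 + 0.842 = 3.168.
d_min = 3.168 / √38 = 3.168 / 6.164 = 0.514.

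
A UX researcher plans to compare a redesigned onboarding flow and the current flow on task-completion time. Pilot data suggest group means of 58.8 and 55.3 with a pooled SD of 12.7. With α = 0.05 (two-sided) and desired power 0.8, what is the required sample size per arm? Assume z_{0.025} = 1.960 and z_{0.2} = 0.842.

Cohen's d = |M₁ − M₂| / SD_pooled = |58.8 − 55.3| / 12.7 = 3.5 / 12.7 = 0.276.
For two independent groups with equal n: n = 2·((z_{α/2} + z_β) / d)².
z_{α/2} + z_β = 1.960 + 0.842 = 2.802.
n = 2 × (2.802 / 0.276)² = 2 × 10.152² = 2 × 103.07 = 206.1.
Round up to the next whole participant.

n = 207 per group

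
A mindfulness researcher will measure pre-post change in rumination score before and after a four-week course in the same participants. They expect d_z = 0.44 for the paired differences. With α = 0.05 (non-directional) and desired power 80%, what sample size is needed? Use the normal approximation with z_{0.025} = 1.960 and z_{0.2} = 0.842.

n = 41 pairs

For a paired (one-sample on differences) test: n = ((z_{α/2} + z_β) / d)².
z_{α/2} + z_β = 1.960 + 0.842 = 2.802.
n = (2.802 / 0.44)² = 6.368² = 40.55.
Round up.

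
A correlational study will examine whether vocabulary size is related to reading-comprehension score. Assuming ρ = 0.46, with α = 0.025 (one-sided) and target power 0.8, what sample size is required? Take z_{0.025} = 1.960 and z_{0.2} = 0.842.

Fisher's z: C = ½·ln((1+r)/(1−r)) = ½·ln(2.7037) = 0.4973.
n = ((z_{α} + z_β)/C)² + 3.
(1.960 + 0.842) / 0.4973 = 2.802 / 0.4973 = 5.634.
n = 5.634² + 3 = 31.75 + 3 = 34.7.
Round up.

n = 35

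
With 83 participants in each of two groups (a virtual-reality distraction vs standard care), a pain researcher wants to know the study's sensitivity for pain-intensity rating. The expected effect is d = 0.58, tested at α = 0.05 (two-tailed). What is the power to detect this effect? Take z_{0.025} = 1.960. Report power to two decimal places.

For two equal groups, power = Φ(d·√(n/2) − z_{α/2}).
d·√(n/2) = 0.58 × √(83/2) = 0.58 × 6.442 = 3.736.
z_β = 3.736 − 1.960 = 1.776.
Power = Φ(1.776) = 0.962.

power ≈ 0.96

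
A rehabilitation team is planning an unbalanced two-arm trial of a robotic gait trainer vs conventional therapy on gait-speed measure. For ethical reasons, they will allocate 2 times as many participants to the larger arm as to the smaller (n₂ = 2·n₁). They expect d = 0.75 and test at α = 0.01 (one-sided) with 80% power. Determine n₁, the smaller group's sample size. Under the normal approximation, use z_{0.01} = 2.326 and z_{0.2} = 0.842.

With allocation ratio k = n₂/n₁ = 2, Var(x̄₁−x̄₂) = σ²(1/n₁ + 1/(k·n₁)) = σ²·(k+1)/(k·n₁).
So n₁ = (1 + 1/k)·((z_{α} + z_β)/d)² = 1.500 × (3.168/0.75)².
n₁ = 1.500 × 17.84 = 26.8.
Round up: n₁ = 27, giving n₂ = 2 × 27 = 54.

n₁ = 27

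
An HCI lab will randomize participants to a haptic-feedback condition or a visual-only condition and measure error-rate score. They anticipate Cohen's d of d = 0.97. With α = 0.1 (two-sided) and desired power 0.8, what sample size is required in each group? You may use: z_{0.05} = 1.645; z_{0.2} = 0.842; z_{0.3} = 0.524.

For two independent groups with equal n: n = 2·((z_{α/2} + z_β) / d)².
z_{α/2} + z_β = 1.645 + 0.842 = 2.487.
n = 2 × (2.487 / 0.97)² = 2 × 2.564² = 2 × 6.57 = 13.1.
Round up to the next whole participant.

n = 14 per group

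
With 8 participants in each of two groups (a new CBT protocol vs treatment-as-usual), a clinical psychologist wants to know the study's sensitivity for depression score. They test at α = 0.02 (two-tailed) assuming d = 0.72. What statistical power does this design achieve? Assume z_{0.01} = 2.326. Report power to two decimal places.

power ≈ 0.19

For two equal groups, power = Φ(d·√(n/2) − z_{α/2}).
d·√(n/2) = 0.72 × √(8/2) = 0.72 × 2.000 = 1.440.
z_β = 1.440 − 2.326 = -0.886.
Power = Φ(-0.886) = 0.188.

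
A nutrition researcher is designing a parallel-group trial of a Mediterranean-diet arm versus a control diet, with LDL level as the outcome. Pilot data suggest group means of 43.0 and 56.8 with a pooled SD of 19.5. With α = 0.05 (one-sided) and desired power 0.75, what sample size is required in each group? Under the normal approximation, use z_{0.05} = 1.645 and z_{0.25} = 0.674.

Cohen's d = |M₁ − M₂| / SD_pooled = |43.0 − 56.8| / 19.5 = 13.8 / 19.5 = 0.708.
For two independent groups with equal n: n = 2·((z_{α} + z_β) / d)².
z_{α} + z_β = 1.645 + 0.674 = 2.319.
n = 2 × (2.319 / 0.708)² = 2 × 3.275² = 2 × 10.73 = 21.5.
Round up to the next whole participant.

n = 22 per group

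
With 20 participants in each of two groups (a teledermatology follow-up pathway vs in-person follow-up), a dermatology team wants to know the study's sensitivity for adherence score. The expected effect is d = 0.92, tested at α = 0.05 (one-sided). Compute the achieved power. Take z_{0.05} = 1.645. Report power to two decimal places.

power ≈ 0.90

For two equal groups, power = Φ(d·√(n/2) − z_{α}).
d·√(n/2) = 0.92 × √(20/2) = 0.92 × 3.162 = 2.909.
z_β = 2.909 − 1.645 = 1.264.
Power = Φ(1.264) = 0.897.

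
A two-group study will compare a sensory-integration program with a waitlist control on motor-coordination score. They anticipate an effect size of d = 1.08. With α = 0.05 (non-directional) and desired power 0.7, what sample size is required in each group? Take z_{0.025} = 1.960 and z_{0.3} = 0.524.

n = 11 per group

For two independent groups with equal n: n = 2·((z_{α/2} + z_β) / d)².
z_{α/2} + z_β = 1.960 + 0.524 = 2.484.
n = 2 × (2.484 / 1.08)² = 2 × 2.300² = 2 × 5.29 = 10.6.
Round up to the next whole participant.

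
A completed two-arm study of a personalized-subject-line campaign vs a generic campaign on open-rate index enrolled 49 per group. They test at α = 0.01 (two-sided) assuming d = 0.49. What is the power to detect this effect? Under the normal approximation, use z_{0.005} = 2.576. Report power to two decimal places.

power ≈ 0.44

For two equal groups, power = Φ(d·√(n/2) − z_{α/2}).
d·√(n/2) = 0.49 × √(49/2) = 0.49 × 4.950 = 2.425.
z_β = 2.425 − 2.576 = -0.151.
Power = Φ(-0.151) = 0.440.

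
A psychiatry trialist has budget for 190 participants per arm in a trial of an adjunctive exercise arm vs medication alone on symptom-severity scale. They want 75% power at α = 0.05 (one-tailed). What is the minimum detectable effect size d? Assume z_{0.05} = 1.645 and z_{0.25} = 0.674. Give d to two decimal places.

d_min ≈ 0.24

For two independent groups of n = 190 each: d_min = (z_{α} + z_β)·√(2/n).
z-sum = 1.645 + 0.674 = 2.319.
d_min = 2.319 × √(2/190) = 2.319 × 0.1026 = 0.238.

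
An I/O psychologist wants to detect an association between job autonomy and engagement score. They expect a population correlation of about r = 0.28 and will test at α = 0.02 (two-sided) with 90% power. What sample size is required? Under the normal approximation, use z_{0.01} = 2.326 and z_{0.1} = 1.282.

n = 161

Fisher's z: C = ½·ln((1+r)/(1−r)) = ½·ln(1.7778) = 0.2877.
n = ((z_{α/2} + z_β)/C)² + 3.
(2.326 + 1.282) / 0.2877 = 3.608 / 0.2877 = 12.541.
n = 12.541² + 3 = 157.27 + 3 = 160.3.
Round up.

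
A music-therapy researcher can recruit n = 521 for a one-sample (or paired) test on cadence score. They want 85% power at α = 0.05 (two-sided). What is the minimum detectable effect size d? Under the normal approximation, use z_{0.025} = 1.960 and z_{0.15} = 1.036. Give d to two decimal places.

For a single sample (or paired design) of n = 521: d_min = (z_{α/2} + z_β)/√n.
z-sum = 1.960 + 1.036 = 2.996.
d_min = 2.996 / √521 = 2.996 / 22.825 = 0.131.

d_min ≈ 0.13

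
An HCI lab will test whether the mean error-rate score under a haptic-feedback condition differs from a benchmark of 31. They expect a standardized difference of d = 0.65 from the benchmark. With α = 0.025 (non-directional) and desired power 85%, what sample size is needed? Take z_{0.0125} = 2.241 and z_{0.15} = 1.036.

n = 26

For a one-sample test: n = ((z_{α/2} + z_β) / d)².
z_{α/2} + z_β = 2.241 + 1.036 = 3.277.
n = (3.277 / 0.65)² = 5.042² = 25.42.
Round up.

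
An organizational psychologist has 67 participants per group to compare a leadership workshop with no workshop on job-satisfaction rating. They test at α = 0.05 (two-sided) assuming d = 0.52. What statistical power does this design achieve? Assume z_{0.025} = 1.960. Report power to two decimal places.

power ≈ 0.85

For two equal groups, power = Φ(d·√(n/2) − z_{α/2}).
d·√(n/2) = 0.52 × √(67/2) = 0.52 × 5.788 = 3.010.
z_β = 3.010 − 1.960 = 1.050.
Power = Φ(1.050) = 0.853.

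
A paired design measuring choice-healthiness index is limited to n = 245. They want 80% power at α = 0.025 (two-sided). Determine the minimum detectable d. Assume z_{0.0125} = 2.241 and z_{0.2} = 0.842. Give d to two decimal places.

d_min ≈ 0.20

For a single sample (or paired design) of n = 245: d_min = (z_{α/2} + z_β)/√n.
z-sum = 2.241 + 0.842 = 3.083.
d_min = 3.083 / √245 = 3.083 / 15.652 = 0.197.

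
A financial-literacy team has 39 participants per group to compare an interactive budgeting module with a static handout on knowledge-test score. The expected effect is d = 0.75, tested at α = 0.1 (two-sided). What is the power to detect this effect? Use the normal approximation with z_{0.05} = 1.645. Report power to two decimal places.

power ≈ 0.95

For two equal groups, power = Φ(d·√(n/2) − z_{α/2}).
d·√(n/2) = 0.75 × √(39/2) = 0.75 × 4.416 = 3.312.
z_β = 3.312 − 1.645 = 1.667.
Power = Φ(1.667) = 0.952.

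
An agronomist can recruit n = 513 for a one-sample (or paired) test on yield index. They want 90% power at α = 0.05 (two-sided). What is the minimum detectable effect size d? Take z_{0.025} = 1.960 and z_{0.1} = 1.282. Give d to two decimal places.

For a single sample (or paired design) of n = 513: d_min = (z_{α/2} + z_β)/√n.
z-sum = 1.960 + 1.282 = 3.242.
d_min = 3.242 / √513 = 3.242 / 22.650 = 0.143.

d_min ≈ 0.14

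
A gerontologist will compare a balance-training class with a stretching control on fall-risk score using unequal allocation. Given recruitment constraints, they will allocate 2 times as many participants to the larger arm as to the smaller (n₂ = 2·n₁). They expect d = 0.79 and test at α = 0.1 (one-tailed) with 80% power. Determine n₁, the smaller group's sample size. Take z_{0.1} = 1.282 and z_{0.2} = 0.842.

n₁ = 11

With allocation ratio k = n₂/n₁ = 2, Var(x̄₁−x̄₂) = σ²(1/n₁ + 1/(k·n₁)) = σ²·(k+1)/(k·n₁).
So n₁ = (1 + 1/k)·((z_{α} + z_β)/d)² = 1.500 × (2.124/0.79)².
n₁ = 1.500 × 7.23 = 10.8.
Round up: n₁ = 11, giving n₂ = 2 × 11 = 22.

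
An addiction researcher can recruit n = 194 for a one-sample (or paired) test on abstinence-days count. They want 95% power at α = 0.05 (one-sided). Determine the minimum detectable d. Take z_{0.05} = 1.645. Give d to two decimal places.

For a single sample (or paired design) of n = 194: d_min = (z_{α} + z_β)/√n.
z-sum = 1.645 + 1.645 = 3.290.
d_min = 3.290 / √194 = 3.290 / 13.928 = 0.236.

d_min ≈ 0.24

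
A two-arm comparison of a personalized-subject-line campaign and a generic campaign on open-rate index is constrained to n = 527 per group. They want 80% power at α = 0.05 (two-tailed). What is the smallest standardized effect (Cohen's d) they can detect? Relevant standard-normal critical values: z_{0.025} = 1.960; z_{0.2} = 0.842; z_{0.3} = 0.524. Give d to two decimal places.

d_min ≈ 0.17

For two independent groups of n = 527 each: d_min = (z_{α/2} + z_β)·√(2/n).
z-sum = 1.960 + 0.842 = 2.802.
d_min = 2.802 × √(2/527) = 2.802 × 0.0616 = 0.173.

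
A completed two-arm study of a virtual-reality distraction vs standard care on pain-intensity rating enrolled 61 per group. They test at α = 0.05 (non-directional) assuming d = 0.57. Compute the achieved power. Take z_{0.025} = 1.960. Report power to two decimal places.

For two equal groups, power = Φ(d·√(n/2) − z_{α/2}).
d·√(n/2) = 0.57 × √(61/2) = 0.57 × 5.523 = 3.148.
z_β = 3.148 − 1.960 = 1.188.
Power = Φ(1.188) = 0.883.

power ≈ 0.88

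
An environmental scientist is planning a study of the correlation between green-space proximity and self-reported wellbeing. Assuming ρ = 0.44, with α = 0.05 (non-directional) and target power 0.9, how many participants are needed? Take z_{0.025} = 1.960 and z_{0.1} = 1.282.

n = 51

Fisher's z: C = ½·ln((1+r)/(1−r)) = ½·ln(2.5714) = 0.4722.
n = ((z_{α/2} + z_β)/C)² + 3.
(1.960 + 1.282) / 0.4722 = 3.242 / 0.4722 = 6.866.
n = 6.866² + 3 = 47.14 + 3 = 50.1.
Round up.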